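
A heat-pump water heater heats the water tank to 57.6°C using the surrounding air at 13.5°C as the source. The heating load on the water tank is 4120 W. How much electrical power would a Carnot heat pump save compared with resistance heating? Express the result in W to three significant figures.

In absolute terms T_C = 286.65 K and T_H = 330.75 K, so ΔT = 44.10 K.
COP_Carnot = T_H/ΔT = 330.75/44.10 = 7.500.
Resistance heating needs Ẇ_res = Q̇_H = 4120 W; the reversible heat pump needs only Ẇ_hp = Q̇_H/COP = 549.3 W.
Saving = 4120 − 549.3 = 3571 W.

3570 W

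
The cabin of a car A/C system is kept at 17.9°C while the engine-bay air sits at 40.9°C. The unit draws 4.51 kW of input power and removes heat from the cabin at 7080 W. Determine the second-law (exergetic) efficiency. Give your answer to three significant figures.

0.124

Converting, Q̇_C = 7080 W = 7.080 kW, so COP_actual = Q̇_C/Ẇ = 7.080/4.510 = 1.570.
In absolute terms T_C = 291.05 K and T_H = 314.05 K, so ΔT = 23.00 K.
COP_Carnot = T_C/ΔT = 291.05/23.00 = 12.65.
η_II = COP_actual/COP_Carnot = 1.570/12.65 = 0.1241.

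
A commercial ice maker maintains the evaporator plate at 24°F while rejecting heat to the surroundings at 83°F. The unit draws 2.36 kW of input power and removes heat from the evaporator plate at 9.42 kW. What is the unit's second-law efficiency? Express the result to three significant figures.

0.487

COP_actual = Q̇_C/Ẇ = 9.420/2.360 = 3.992.
In absolute terms T_C = 268.71 K and T_H = 301.48 K, so ΔT = 32.78 K.
COP_Carnot = T_C/ΔT = 268.71/32.78 = 8.198.
η_II = COP_actual/COP_Carnot = 3.992/8.198 = 0.4869.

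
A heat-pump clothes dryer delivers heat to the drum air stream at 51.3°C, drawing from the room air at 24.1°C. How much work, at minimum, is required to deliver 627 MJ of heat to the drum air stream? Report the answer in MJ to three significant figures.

In absolute terms T_C = 297.25 K and T_H = 324.45 K, so ΔT = 27.20 K.
The reversible limit is COP_HP = T_H/ΔT = 11.93, so W_min = Q_H/COP = Q_H·ΔT/T_H.
W_min = 627.0 × 27.20/324.45 = 52.56 MJ.

52.6 MJ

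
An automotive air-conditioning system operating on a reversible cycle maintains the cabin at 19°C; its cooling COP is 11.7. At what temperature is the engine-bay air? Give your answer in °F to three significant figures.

COP_R = T_C/(T_H − T_C) gives T_H − T_C = T_C/COP.
With T_C = 292.15 K, T_H = 292.15 × (1 + 1/11.7) = 317.12 K.
Converting, 317.12 K = 111.15°F.

111 °F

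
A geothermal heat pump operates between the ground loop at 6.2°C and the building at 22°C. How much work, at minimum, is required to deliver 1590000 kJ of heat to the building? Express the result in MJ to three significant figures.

85.1 MJ

In absolute terms T_C = 279.35 K and T_H = 295.15 K, so ΔT = 15.80 K.
The reversible limit is COP_HP = T_H/ΔT = 18.68, so W_min = Q_H/COP = Q_H·ΔT/T_H.
W_min = 1590000 × 15.80/295.15 = 85120 kJ = 85.12 MJ.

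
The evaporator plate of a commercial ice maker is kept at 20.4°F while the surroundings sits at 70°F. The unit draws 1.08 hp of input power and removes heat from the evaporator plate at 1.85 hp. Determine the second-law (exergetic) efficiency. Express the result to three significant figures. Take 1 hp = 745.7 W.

COP_actual = Q̇_C/Ẇ = 1.850/1.080 = 1.713.
In absolute terms T_C = 266.71 K and T_H = 294.26 K, so ΔT = 27.56 K.
COP_Carnot = T_C/ΔT = 266.71/27.56 = 9.679.
η_II = COP_actual/COP_Carnot = 1.713/9.679 = 0.1770.

0.177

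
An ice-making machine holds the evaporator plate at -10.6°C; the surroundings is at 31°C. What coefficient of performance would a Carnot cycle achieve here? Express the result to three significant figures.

6.31

In absolute terms T_C = 262.55 K and T_H = 304.15 K, so ΔT = 41.60 K.
For a reversible cycle, COP_Carnot = T_C/ΔT = 262.55/41.60 = 6.311.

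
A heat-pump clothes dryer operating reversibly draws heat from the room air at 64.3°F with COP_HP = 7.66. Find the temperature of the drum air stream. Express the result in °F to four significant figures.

143.0 °F

COP_HP = T_H/(T_H − T_C) rearranges to T_H = COP·T_C/(COP − 1).
With T_C = 291.09 K, T_H = 7.66 × 291.09/6.660 = 334.80 K.
Converting, 334.80 K = 142.97°F.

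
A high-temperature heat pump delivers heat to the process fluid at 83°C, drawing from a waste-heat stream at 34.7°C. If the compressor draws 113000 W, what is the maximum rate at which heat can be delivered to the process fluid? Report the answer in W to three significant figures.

833000 W

In absolute terms T_C = 307.85 K and T_H = 356.15 K, so ΔT = 48.30 K.
COP_Carnot = T_H/ΔT = 356.15/48.30 = 7.374.
Q̇_max = COP_Carnot × Ẇ = 7.374 × 113000 W = 833200 W.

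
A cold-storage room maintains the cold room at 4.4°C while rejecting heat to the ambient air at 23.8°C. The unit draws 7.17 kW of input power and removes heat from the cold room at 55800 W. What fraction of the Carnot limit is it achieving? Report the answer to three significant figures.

Converting, Q̇_C = 55800 W = 55.80 kW, so COP_actual = Q̇_C/Ẇ = 55.80/7.170 = 7.782.
In absolute terms T_C = 277.55 K and T_H = 296.95 K, so ΔT = 19.40 K.
COP_Carnot = T_C/ΔT = 277.55/19.40 = 14.31.
η_II = COP_actual/COP_Carnot = 7.782/14.31 = 0.5440.

0.544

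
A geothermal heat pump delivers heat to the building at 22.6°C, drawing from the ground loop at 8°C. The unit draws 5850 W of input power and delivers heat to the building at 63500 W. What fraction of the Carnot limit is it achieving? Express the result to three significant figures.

0.536

COP_actual = Q̇_H/Ẇ = 63500/5850 = 10.85.
In absolute terms T_C = 281.15 K and T_H = 295.75 K, so ΔT = 14.60 K.
COP_Carnot = T_H/ΔT = 295.75/14.60 = 20.26.
η_II = COP_actual/COP_Carnot = 10.85/20.26 = 0.5359.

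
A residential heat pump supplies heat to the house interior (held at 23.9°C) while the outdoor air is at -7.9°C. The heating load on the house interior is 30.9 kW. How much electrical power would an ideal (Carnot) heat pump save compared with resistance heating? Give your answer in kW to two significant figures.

28 kW

In absolute terms T_C = 265.25 K and T_H = 297.05 K, so ΔT = 31.80 K.
COP_Carnot = T_H/ΔT = 297.05/31.80 = 9.341.
Resistance heating needs Ẇ_res = Q̇_H = 30.90 kW; the reversible heat pump needs only Ẇ_hp = Q̇_H/COP = 3.308 kW.
Saving = 30.90 − 3.308 = 27.59 kW.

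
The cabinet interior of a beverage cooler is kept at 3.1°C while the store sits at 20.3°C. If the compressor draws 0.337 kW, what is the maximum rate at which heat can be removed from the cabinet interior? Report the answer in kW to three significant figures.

In absolute terms T_C = 276.25 K and T_H = 293.45 K, so ΔT = 17.20 K.
COP_Carnot = T_C/ΔT = 276.25/17.20 = 16.06.
Q̇_max = COP_Carnot × Ẇ = 16.06 × 0.3370 kW = 5.413 kW.

5.41 kW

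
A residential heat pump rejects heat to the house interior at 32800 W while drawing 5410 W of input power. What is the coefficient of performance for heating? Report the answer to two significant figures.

The first law gives Q̇_H = Q̇_C + Ẇ, so the three rates are Q̇_C = 27390, Q̇_H = 32800, Ẇ = 5410 W.
COP_HP = Q̇_H/Ẇ = 32800/5410 = 6.063.

6.1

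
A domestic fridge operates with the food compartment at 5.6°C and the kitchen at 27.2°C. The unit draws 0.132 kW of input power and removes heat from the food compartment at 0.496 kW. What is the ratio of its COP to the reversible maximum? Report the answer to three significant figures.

COP_actual = Q̇_C/Ẇ = 0.4960/0.1320 = 3.758.
In absolute terms T_C = 278.75 K and T_H = 300.35 K, so ΔT = 21.60 K.
COP_Carnot = T_C/ΔT = 278.75/21.60 = 12.91.
η_II = COP_actual/COP_Carnot = 3.758/12.91 = 0.2912.

0.291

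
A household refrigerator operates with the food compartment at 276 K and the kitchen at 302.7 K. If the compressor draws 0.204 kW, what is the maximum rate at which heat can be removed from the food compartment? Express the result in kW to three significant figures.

The reservoir spacing is ΔT = 302.7 − 276 = 26.70 K.
COP_Carnot = T_C/ΔT = 276.00/26.70 = 10.34.
Q̇_max = COP_Carnot × Ẇ = 10.34 × 0.2040 kW = 2.109 kW.

2.11 kW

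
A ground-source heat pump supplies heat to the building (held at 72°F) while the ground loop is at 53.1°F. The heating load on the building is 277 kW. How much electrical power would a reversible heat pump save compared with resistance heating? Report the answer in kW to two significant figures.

270 kW

In absolute terms T_C = 284.87 K and T_H = 295.37 K, so ΔT = 10.50 K.
COP_Carnot = T_H/ΔT = 295.37/10.50 = 28.13.
Resistance heating needs Ẇ_res = Q̇_H = 277.0 kW; the reversible heat pump needs only Ẇ_hp = Q̇_H/COP = 9.847 kW.
Saving = 277.0 − 9.847 = 267.2 kW.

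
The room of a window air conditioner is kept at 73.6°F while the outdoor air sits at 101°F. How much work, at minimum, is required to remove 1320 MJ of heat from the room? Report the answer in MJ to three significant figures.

67.8 MJ

In absolute terms T_C = 296.26 K and T_H = 311.48 K, so ΔT = 15.22 K.
The reversible limit is COP_R = T_C/ΔT = 19.46, so W_min = Q_C/COP = Q_C·ΔT/T_C.
W_min = 1320 × 15.22/296.26 = 67.82 MJ.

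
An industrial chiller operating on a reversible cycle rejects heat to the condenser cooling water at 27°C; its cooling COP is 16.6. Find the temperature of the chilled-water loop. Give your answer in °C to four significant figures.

For a Carnot refrigerator COP_R = T_C/(T_H − T_C), so T_C = COP·T_H/(1 + COP).
With T_H = 300.15 K, T_C = 16.6 × 300.15/17.60 = 283.10 K.
Converting, 283.10 K = 9.95°C.

9.946 °C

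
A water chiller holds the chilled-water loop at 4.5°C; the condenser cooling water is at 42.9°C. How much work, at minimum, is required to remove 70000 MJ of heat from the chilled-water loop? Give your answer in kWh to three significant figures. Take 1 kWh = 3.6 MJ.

2690 kWh

In absolute terms T_C = 277.65 K and T_H = 316.05 K, so ΔT = 38.40 K.
The reversible limit is COP_R = T_C/ΔT = 7.230, so W_min = Q_C/COP = Q_C·ΔT/T_C.
W_min = 70000 × 38.40/277.65 = 9681 MJ = 2689 kWh.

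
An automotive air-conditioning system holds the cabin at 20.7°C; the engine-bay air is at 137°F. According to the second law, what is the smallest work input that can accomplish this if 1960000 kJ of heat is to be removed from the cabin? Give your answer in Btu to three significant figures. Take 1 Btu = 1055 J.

In absolute terms T_C = 293.85 K and T_H = 331.48 K, so ΔT = 37.63 K.
The reversible limit is COP_R = T_C/ΔT = 7.808, so W_min = Q_C/COP = Q_C·ΔT/T_C.
W_min = 1960000 × 37.63/293.85 = 251000 kJ = 237900 Btu.

238000 Btu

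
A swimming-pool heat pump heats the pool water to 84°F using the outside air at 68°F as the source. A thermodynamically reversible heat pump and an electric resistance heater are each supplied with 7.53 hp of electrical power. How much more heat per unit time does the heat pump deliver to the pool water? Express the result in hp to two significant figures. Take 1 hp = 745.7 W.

In absolute terms T_C = 293.15 K and T_H = 302.04 K, so ΔT = 8.889 K.
COP_Carnot = T_H/ΔT = 302.04/8.889 = 33.98.
The heat pump delivers Q̇_H = COP × Ẇ = 255.9 hp; the resistance heater delivers Ẇ = 7.530 hp.
Extra = (COP − 1)·Ẇ = 248.3 hp.

250 hp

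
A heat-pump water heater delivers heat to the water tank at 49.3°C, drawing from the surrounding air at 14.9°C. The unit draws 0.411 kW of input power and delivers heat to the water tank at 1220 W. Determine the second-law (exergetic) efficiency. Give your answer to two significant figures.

0.32

Converting, Q̇_H = 1220 W = 1.220 kW, so COP_actual = Q̇_H/Ẇ = 1.220/0.4110 = 2.968.
In absolute terms T_C = 288.05 K and T_H = 322.45 K, so ΔT = 34.40 K.
COP_Carnot = T_H/ΔT = 322.45/34.40 = 9.374.
η_II = COP_actual/COP_Carnot = 2.968/9.374 = 0.3167.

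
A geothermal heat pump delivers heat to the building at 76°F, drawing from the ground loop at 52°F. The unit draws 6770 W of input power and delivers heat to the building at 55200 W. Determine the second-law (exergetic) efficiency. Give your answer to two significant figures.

COP_actual = Q̇_H/Ẇ = 55200/6770 = 8.154.
In absolute terms T_C = 284.26 K and T_H = 297.59 K, so ΔT = 13.33 K.
COP_Carnot = T_H/ΔT = 297.59/13.33 = 22.32.
η_II = COP_actual/COP_Carnot = 8.154/22.32 = 0.3653.

0.37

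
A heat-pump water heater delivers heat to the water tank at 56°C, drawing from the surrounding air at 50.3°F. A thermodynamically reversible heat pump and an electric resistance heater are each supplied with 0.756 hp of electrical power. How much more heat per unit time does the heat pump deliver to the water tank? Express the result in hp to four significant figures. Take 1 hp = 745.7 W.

In absolute terms T_C = 283.32 K and T_H = 329.15 K, so ΔT = 45.83 K.
COP_Carnot = T_H/ΔT = 329.15/45.83 = 7.181.
The heat pump delivers Q̇_H = COP × Ẇ = 5.429 hp; the resistance heater delivers Ẇ = 0.7560 hp.
Extra = (COP − 1)·Ẇ = 4.673 hp.

4.673 hp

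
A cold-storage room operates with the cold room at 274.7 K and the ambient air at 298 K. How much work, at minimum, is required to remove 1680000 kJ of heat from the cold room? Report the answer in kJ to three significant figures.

142000 kJ

The reservoir spacing is ΔT = 298 − 274.7 = 23.30 K.
The reversible limit is COP_R = T_C/ΔT = 11.79, so W_min = Q_C/COP = Q_C·ΔT/T_C.
W_min = 1680000 × 23.30/274.70 = 142500 kJ.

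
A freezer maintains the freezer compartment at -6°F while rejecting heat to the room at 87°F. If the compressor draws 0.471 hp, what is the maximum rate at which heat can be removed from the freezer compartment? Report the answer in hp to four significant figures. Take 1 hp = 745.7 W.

2.298 hp

In absolute terms T_C = 252.04 K and T_H = 303.71 K, so ΔT = 51.67 K.
COP_Carnot = T_C/ΔT = 252.04/51.67 = 4.878.
Q̇_max = COP_Carnot × Ẇ = 4.878 × 0.4710 hp = 2.298 hp.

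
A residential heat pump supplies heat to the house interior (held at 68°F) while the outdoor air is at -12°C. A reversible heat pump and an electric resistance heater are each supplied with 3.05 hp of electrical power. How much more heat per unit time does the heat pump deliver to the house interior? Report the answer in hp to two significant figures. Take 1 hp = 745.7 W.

In absolute terms T_C = 261.15 K and T_H = 293.15 K, so ΔT = 32.00 K.
COP_Carnot = T_H/ΔT = 293.15/32.00 = 9.161.
The heat pump delivers Q̇_H = COP × Ẇ = 27.94 hp; the resistance heater delivers Ẇ = 3.050 hp.
Extra = (COP − 1)·Ẇ = 24.89 hp.

25 hp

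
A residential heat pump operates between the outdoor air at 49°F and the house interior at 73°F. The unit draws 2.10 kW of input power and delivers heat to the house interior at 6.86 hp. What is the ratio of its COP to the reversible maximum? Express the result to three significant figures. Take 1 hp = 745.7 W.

0.110

Converting, Q̇_H = 6.860 hp = 5.116 kW, so COP_actual = Q̇_H/Ẇ = 5.116/2.100 = 2.436.
In absolute terms T_C = 282.59 K and T_H = 295.93 K, so ΔT = 13.33 K.
COP_Carnot = T_H/ΔT = 295.93/13.33 = 22.19.
η_II = COP_actual/COP_Carnot = 2.436/22.19 = 0.1098.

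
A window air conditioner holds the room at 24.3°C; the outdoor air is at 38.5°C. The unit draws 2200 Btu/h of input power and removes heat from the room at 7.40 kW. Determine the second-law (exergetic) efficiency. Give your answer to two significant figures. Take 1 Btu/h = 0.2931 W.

Converting, Q̇_C = 7.400 kW = 25250 Btu/h, so COP_actual = Q̇_C/Ẇ = 25250/2200 = 11.48.
In absolute terms T_C = 297.45 K and T_H = 311.65 K, so ΔT = 14.20 K.
COP_Carnot = T_C/ΔT = 297.45/14.20 = 20.95.
η_II = COP_actual/COP_Carnot = 11.48/20.95 = 0.5479.

0.55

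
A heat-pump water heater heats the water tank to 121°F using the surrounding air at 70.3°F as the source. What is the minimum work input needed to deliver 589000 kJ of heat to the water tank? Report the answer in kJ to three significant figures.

51400 kJ

In absolute terms T_C = 294.43 K and T_H = 322.59 K, so ΔT = 28.17 K.
The reversible limit is COP_HP = T_H/ΔT = 11.45, so W_min = Q_H/COP = Q_H·ΔT/T_H.
W_min = 589000 × 28.17/322.59 = 51430 kJ.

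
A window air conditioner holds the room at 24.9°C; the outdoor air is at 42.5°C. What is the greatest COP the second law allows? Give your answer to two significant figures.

In absolute terms T_C = 298.05 K and T_H = 315.65 K, so ΔT = 17.60 K.
For a reversible cycle, COP_Carnot = T_C/ΔT = 298.05/17.60 = 16.93.

17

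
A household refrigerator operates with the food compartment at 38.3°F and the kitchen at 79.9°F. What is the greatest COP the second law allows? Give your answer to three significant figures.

In absolute terms T_C = 276.65 K and T_H = 299.76 K, so ΔT = 23.11 K.
For a reversible cycle, COP_Carnot = T_C/ΔT = 276.65/23.11 = 11.97.

12.0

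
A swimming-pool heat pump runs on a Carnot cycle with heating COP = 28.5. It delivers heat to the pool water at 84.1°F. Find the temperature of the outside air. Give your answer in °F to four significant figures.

COP_HP = T_H/(T_H − T_C) gives T_H − T_C = T_H/COP.
With T_H = 302.09 K, T_C = 302.09 × (1 − 1/28.5) = 291.49 K.
Converting, 291.49 K = 65.02°F.

65.02 °F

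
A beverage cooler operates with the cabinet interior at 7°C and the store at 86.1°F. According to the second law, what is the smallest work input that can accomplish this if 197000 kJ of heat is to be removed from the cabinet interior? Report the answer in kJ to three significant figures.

In absolute terms T_C = 280.15 K and T_H = 303.21 K, so ΔT = 23.06 K.
The reversible limit is COP_R = T_C/ΔT = 12.15, so W_min = Q_C/COP = Q_C·ΔT/T_C.
W_min = 197000 × 23.06/280.15 = 16210 kJ.

16200 kJ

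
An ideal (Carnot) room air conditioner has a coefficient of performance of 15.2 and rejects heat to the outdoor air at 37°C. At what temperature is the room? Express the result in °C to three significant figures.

For a Carnot refrigerator COP_R = T_C/(T_H − T_C), so T_C = COP·T_H/(1 + COP).
With T_H = 310.15 K, T_C = 15.2 × 310.15/16.20 = 291.00 K.
Converting, 291.00 K = 17.85°C.

17.9 °C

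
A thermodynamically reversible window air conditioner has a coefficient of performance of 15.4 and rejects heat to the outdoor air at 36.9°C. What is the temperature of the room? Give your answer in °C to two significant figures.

18 °C

For a Carnot refrigerator COP_R = T_C/(T_H − T_C), so T_C = COP·T_H/(1 + COP).
With T_H = 310.05 K, T_C = 15.4 × 310.05/16.40 = 291.14 K.
Converting, 291.14 K = 17.99°C.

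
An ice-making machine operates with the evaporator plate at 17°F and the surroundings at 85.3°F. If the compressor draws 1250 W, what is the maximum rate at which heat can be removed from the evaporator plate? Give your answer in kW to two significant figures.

8.7 kW

In absolute terms T_C = 264.82 K and T_H = 302.76 K, so ΔT = 37.94 K.
COP_Carnot = T_C/ΔT = 264.82/37.94 = 6.979.
Q̇_max = COP_Carnot × Ẇ = 6.979 × 1250 W = 8724 W = 8.724 kW.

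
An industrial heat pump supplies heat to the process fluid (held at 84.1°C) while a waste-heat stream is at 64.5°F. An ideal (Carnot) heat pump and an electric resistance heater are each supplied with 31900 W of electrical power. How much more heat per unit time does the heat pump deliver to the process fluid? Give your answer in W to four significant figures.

140700 W

In absolute terms T_C = 291.21 K and T_H = 357.25 K, so ΔT = 66.04 K.
COP_Carnot = T_H/ΔT = 357.25/66.04 = 5.409.
The heat pump delivers Q̇_H = COP × Ẇ = 172600 W; the resistance heater delivers Ẇ = 31900 W.
Extra = (COP − 1)·Ẇ = 140700 W.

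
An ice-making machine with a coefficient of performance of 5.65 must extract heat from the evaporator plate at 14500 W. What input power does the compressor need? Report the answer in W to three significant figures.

Ẇ = Q̇_C/COP = 14500/5.65 = 2566 W.

2570 W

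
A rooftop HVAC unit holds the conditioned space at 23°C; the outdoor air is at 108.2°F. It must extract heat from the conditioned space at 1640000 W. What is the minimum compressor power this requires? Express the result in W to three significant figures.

In absolute terms T_C = 296.15 K and T_H = 315.48 K, so ΔT = 19.33 K.
COP_Carnot = T_C/ΔT = 296.15/19.33 = 15.32.
Ẇ_min = Q̇/COP_Carnot = 1640000/15.32 = 107100 W.

107000 W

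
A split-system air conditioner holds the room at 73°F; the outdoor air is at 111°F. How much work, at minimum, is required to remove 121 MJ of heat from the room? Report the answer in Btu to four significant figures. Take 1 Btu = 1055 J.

8182 Btu

In absolute terms T_C = 295.93 K and T_H = 317.04 K, so ΔT = 21.11 K.
The reversible limit is COP_R = T_C/ΔT = 14.02, so W_min = Q_C/COP = Q_C·ΔT/T_C.
W_min = 121.0 × 21.11/295.93 = 8.632 MJ = 8182 Btu.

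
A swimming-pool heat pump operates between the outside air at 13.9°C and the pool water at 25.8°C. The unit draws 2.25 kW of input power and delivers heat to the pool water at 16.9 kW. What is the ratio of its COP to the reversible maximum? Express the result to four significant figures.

0.2990

COP_actual = Q̇_H/Ẇ = 16.90/2.250 = 7.511.
In absolute terms T_C = 287.05 K and T_H = 298.95 K, so ΔT = 11.90 K.
COP_Carnot = T_H/ΔT = 298.95/11.90 = 25.12.
η_II = COP_actual/COP_Carnot = 7.511/25.12 = 0.2990.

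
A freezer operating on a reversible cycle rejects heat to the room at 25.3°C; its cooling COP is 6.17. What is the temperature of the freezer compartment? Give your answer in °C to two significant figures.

-16 °C

For a Carnot refrigerator COP_R = T_C/(T_H − T_C), so T_C = COP·T_H/(1 + COP).
With T_H = 298.45 K, T_C = 6.17 × 298.45/7.170 = 256.83 K.
Converting, 256.83 K = -16.32°C.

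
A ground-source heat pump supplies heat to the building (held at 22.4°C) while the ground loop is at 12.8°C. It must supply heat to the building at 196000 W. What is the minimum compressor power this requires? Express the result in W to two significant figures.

In absolute terms T_C = 285.95 K and T_H = 295.55 K, so ΔT = 9.600 K.
COP_Carnot = T_H/ΔT = 295.55/9.600 = 30.79.
Ẇ_min = Q̇/COP_Carnot = 196000/30.79 = 6366 W.

6400 W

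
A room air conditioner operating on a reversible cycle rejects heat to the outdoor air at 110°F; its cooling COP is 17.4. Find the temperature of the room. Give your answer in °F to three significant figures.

For a Carnot refrigerator COP_R = T_C/(T_H − T_C), so T_C = COP·T_H/(1 + COP).
With T_H = 316.48 K, T_C = 17.4 × 316.48/18.40 = 299.28 K.
Converting, 299.28 K = 79.04°F.

79.0 °F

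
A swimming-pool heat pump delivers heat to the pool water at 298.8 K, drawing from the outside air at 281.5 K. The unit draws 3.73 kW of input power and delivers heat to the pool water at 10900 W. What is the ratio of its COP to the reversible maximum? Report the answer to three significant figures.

0.169

Converting, Q̇_H = 10900 W = 10.90 kW, so COP_actual = Q̇_H/Ẇ = 10.90/3.730 = 2.922.
The reservoir spacing is ΔT = 298.8 − 281.5 = 17.30 K.
COP_Carnot = T_H/ΔT = 298.80/17.30 = 17.27.
η_II = COP_actual/COP_Carnot = 2.922/17.27 = 0.1692.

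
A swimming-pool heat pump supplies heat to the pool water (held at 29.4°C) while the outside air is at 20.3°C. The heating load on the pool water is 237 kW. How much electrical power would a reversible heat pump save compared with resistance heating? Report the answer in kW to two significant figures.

230 kW

In absolute terms T_C = 293.45 K and T_H = 302.55 K, so ΔT = 9.100 K.
COP_Carnot = T_H/ΔT = 302.55/9.100 = 33.25.
Resistance heating needs Ẇ_res = Q̇_H = 237.0 kW; the reversible heat pump needs only Ẇ_hp = Q̇_H/COP = 7.128 kW.
Saving = 237.0 − 7.128 = 229.9 kW.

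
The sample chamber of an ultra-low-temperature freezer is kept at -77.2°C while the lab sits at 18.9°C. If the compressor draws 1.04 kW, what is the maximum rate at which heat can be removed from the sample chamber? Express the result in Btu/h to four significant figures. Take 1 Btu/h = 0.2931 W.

7235 Btu/h

In absolute terms T_C = 195.95 K and T_H = 292.05 K, so ΔT = 96.10 K.
COP_Carnot = T_C/ΔT = 195.95/96.10 = 2.039.
Q̇_max = COP_Carnot × Ẇ = 2.039 × 1.040 kW = 2.121 kW = 7235 Btu/h.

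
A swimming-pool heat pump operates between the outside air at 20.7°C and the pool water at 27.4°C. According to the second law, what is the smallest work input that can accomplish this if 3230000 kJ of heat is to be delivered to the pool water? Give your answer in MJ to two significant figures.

72 MJ

In absolute terms T_C = 293.85 K and T_H = 300.55 K, so ΔT = 6.700 K.
The reversible limit is COP_HP = T_H/ΔT = 44.86, so W_min = Q_H/COP = Q_H·ΔT/T_H.
W_min = 3230000 × 6.700/300.55 = 72000 kJ = 72.00 MJ.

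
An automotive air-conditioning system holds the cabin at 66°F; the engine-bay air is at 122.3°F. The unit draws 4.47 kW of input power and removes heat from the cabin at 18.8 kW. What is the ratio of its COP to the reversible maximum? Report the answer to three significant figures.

0.450

COP_actual = Q̇_C/Ẇ = 18.80/4.470 = 4.206.
In absolute terms T_C = 292.04 K and T_H = 323.32 K, so ΔT = 31.28 K.
COP_Carnot = T_C/ΔT = 292.04/31.28 = 9.337.
η_II = COP_actual/COP_Carnot = 4.206/9.337 = 0.4504.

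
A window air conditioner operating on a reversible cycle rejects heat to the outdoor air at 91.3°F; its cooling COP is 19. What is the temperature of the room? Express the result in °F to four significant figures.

For a Carnot refrigerator COP_R = T_C/(T_H − T_C), so T_C = COP·T_H/(1 + COP).
With T_H = 306.09 K, T_C = 19 × 306.09/20.00 = 290.79 K.
Converting, 290.79 K = 63.75°F.

63.75 °F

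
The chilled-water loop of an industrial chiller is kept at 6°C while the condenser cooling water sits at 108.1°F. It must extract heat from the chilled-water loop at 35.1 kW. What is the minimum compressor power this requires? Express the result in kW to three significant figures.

4.56 kW

In absolute terms T_C = 279.15 K and T_H = 315.43 K, so ΔT = 36.28 K.
COP_Carnot = T_C/ΔT = 279.15/36.28 = 7.695.
Ẇ_min = Q̇/COP_Carnot = 35.10/7.695 = 4.562 kW.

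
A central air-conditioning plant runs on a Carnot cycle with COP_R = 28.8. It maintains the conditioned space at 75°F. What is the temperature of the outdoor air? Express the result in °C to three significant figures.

34.2 °C

COP_R = T_C/(T_H − T_C) gives T_H − T_C = T_C/COP.
With T_C = 297.04 K, T_H = 297.04 × (1 + 1/28.8) = 307.35 K.
Converting, 307.35 K = 34.20°C.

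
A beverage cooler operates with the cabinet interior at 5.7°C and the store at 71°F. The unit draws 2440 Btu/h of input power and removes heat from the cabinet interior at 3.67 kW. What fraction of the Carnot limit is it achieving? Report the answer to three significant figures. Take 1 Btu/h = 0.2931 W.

0.294

Converting, Q̇_C = 3.670 kW = 12520 Btu/h, so COP_actual = Q̇_C/Ẇ = 12520/2440 = 5.132.
In absolute terms T_C = 278.85 K and T_H = 294.82 K, so ΔT = 15.97 K.
COP_Carnot = T_C/ΔT = 278.85/15.97 = 17.46.
η_II = COP_actual/COP_Carnot = 5.132/17.46 = 0.2938.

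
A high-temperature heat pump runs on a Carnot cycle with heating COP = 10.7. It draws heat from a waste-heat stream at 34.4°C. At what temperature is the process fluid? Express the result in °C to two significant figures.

66 °C

COP_HP = T_H/(T_H − T_C) rearranges to T_H = COP·T_C/(COP − 1).
With T_C = 307.55 K, T_H = 10.7 × 307.55/9.700 = 339.26 K.
Converting, 339.26 K = 66.11°C.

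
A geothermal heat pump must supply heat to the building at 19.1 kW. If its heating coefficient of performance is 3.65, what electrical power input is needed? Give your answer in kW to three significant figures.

Ẇ = Q̇_H/COP_HP = 19.10/3.65 = 5.233 kW.

5.23 kW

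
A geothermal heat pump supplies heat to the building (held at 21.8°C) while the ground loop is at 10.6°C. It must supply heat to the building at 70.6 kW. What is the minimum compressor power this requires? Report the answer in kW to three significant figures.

In absolute terms T_C = 283.75 K and T_H = 294.95 K, so ΔT = 11.20 K.
COP_Carnot = T_H/ΔT = 294.95/11.20 = 26.33.
Ẇ_min = Q̇/COP_Carnot = 70.60/26.33 = 2.681 kW.

2.68 kW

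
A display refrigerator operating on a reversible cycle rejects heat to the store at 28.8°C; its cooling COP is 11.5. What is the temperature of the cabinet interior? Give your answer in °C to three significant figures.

4.64 °C

For a Carnot refrigerator COP_R = T_C/(T_H − T_C), so T_C = COP·T_H/(1 + COP).
With T_H = 301.95 K, T_C = 11.5 × 301.95/12.50 = 277.79 K.
Converting, 277.79 K = 4.64°C.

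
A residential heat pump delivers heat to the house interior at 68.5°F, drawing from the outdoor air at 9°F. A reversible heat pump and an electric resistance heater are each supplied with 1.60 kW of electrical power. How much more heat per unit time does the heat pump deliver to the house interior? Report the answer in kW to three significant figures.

In absolute terms T_C = 260.37 K and T_H = 293.43 K, so ΔT = 33.06 K.
COP_Carnot = T_H/ΔT = 293.43/33.06 = 8.877.
The heat pump delivers Q̇_H = COP × Ẇ = 14.20 kW; the resistance heater delivers Ẇ = 1.600 kW.
Extra = (COP − 1)·Ẇ = 12.60 kW.

12.6 kW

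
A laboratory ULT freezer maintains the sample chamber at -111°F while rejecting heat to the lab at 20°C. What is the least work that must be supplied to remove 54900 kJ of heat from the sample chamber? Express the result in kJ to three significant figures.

28200 kJ

In absolute terms T_C = 193.71 K and T_H = 293.15 K, so ΔT = 99.44 K.
The reversible limit is COP_R = T_C/ΔT = 1.948, so W_min = Q_C/COP = Q_C·ΔT/T_C.
W_min = 54900 × 99.44/193.71 = 28180 kJ.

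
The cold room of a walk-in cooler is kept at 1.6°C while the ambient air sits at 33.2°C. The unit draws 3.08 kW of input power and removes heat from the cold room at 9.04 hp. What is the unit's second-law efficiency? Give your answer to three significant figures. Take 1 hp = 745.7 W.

Converting, Q̇_C = 9.040 hp = 6.741 kW, so COP_actual = Q̇_C/Ẇ = 6.741/3.080 = 2.189.
In absolute terms T_C = 274.75 K and T_H = 306.35 K, so ΔT = 31.60 K.
COP_Carnot = T_C/ΔT = 274.75/31.60 = 8.695.
η_II = COP_actual/COP_Carnot = 2.189/8.695 = 0.2517.

0.252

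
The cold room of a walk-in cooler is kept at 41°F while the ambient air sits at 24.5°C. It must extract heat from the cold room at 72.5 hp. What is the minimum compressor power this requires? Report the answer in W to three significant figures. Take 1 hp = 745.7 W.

In absolute terms T_C = 278.15 K and T_H = 297.65 K, so ΔT = 19.50 K.
COP_Carnot = T_C/ΔT = 278.15/19.50 = 14.26.
Ẇ_min = Q̇/COP_Carnot = 72.50/14.26 = 5.083 hp = 3790 W.

3790 W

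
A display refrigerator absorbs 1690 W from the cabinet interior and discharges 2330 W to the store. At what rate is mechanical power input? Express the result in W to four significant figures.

For a cyclic device the first law requires Q̇_H = Q̇_C + Ẇ.
Ẇ = Q̇_H − Q̇_C = 640.0 W.

640.0 W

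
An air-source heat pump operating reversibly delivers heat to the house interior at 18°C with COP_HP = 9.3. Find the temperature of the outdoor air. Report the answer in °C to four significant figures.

COP_HP = T_H/(T_H − T_C) gives T_H − T_C = T_H/COP.
With T_H = 291.15 K, T_C = 291.15 × (1 − 1/9.3) = 259.84 K.
Converting, 259.84 K = -13.31°C.

-13.31 °C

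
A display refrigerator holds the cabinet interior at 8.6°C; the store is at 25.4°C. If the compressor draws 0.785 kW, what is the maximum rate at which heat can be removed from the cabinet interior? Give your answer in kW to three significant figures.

13.2 kW

In absolute terms T_C = 281.75 K and T_H = 298.55 K, so ΔT = 16.80 K.
COP_Carnot = T_C/ΔT = 281.75/16.80 = 16.77.
Q̇_max = COP_Carnot × Ẇ = 16.77 × 0.7850 kW = 13.17 kW.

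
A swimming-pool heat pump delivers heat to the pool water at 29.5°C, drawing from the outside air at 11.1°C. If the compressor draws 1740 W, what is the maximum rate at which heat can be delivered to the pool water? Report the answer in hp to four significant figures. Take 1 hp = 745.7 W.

In absolute terms T_C = 284.25 K and T_H = 302.65 K, so ΔT = 18.40 K.
COP_Carnot = T_H/ΔT = 302.65/18.40 = 16.45.
Q̇_max = COP_Carnot × Ẇ = 16.45 × 1740 W = 28620 W = 38.38 hp.

38.38 hp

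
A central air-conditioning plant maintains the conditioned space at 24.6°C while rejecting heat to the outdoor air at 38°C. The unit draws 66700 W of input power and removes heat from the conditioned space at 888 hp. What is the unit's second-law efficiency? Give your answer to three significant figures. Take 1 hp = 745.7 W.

Converting, Q̇_C = 888.0 hp = 662200 W, so COP_actual = Q̇_C/Ẇ = 662200/66700 = 9.928.
In absolute terms T_C = 297.75 K and T_H = 311.15 K, so ΔT = 13.40 K.
COP_Carnot = T_C/ΔT = 297.75/13.40 = 22.22.
η_II = COP_actual/COP_Carnot = 9.928/22.22 = 0.4468.

0.447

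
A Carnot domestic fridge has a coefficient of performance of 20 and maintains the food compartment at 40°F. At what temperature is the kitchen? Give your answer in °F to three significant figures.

COP_R = T_C/(T_H − T_C) gives T_H − T_C = T_C/COP.
With T_C = 277.59 K, T_H = 277.59 × (1 + 1/20) = 291.47 K.
Converting, 291.47 K = 64.98°F.

65.0 °F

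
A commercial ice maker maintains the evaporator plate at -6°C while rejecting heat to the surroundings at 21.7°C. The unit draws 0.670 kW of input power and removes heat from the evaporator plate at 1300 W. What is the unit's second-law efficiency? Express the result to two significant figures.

0.20

Converting, Q̇_C = 1300 W = 1.300 kW, so COP_actual = Q̇_C/Ẇ = 1.300/0.6700 = 1.940.
In absolute terms T_C = 267.15 K and T_H = 294.85 K, so ΔT = 27.70 K.
COP_Carnot = T_C/ΔT = 267.15/27.70 = 9.644.
η_II = COP_actual/COP_Carnot = 1.940/9.644 = 0.2012.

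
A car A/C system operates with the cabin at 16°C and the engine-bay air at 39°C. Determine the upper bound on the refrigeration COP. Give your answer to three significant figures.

12.6

In absolute terms T_C = 289.15 K and T_H = 312.15 K, so ΔT = 23.00 K.
For a reversible cycle, COP_Carnot = T_C/ΔT = 289.15/23.00 = 12.57.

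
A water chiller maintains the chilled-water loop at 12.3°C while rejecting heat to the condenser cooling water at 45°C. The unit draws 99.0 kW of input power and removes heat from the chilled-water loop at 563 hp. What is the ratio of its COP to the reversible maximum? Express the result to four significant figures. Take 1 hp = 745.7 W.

0.4858

Converting, Q̇_C = 563.0 hp = 419.8 kW, so COP_actual = Q̇_C/Ẇ = 419.8/99.00 = 4.241.
In absolute terms T_C = 285.45 K and T_H = 318.15 K, so ΔT = 32.70 K.
COP_Carnot = T_C/ΔT = 285.45/32.70 = 8.729.
η_II = COP_actual/COP_Carnot = 4.241/8.729 = 0.4858.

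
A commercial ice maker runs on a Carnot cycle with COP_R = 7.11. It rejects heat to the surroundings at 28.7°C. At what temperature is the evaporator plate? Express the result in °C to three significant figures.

For a Carnot refrigerator COP_R = T_C/(T_H − T_C), so T_C = COP·T_H/(1 + COP).
With T_H = 301.85 K, T_C = 7.11 × 301.85/8.110 = 264.63 K.
Converting, 264.63 K = -8.52°C.

-8.52 °C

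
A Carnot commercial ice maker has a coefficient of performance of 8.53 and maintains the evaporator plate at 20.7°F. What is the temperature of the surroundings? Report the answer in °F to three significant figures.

COP_R = T_C/(T_H − T_C) gives T_H − T_C = T_C/COP.
With T_C = 266.87 K, T_H = 266.87 × (1 + 1/8.53) = 298.16 K.
Converting, 298.16 K = 77.02°F.

77.0 °F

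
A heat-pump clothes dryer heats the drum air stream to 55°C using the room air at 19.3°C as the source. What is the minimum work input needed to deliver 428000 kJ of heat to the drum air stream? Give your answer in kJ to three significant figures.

In absolute terms T_C = 292.45 K and T_H = 328.15 K, so ΔT = 35.70 K.
The reversible limit is COP_HP = T_H/ΔT = 9.192, so W_min = Q_H/COP = Q_H·ΔT/T_H.
W_min = 428000 × 35.70/328.15 = 46560 kJ.

46600 kJ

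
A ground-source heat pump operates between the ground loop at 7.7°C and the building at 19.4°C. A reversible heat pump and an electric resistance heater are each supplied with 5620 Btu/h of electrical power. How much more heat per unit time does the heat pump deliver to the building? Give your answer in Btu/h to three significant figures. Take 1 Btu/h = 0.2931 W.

135000 Btu/h

In absolute terms T_C = 280.85 K and T_H = 292.55 K, so ΔT = 11.70 K.
COP_Carnot = T_H/ΔT = 292.55/11.70 = 25.00.
The heat pump delivers Q̇_H = COP × Ẇ = 140500 Btu/h; the resistance heater delivers Ẇ = 5620 Btu/h.
Extra = (COP − 1)·Ẇ = 134900 Btu/h.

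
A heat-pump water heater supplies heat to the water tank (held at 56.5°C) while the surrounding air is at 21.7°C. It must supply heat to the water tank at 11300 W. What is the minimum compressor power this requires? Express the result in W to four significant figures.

1193 W

In absolute terms T_C = 294.85 K and T_H = 329.65 K, so ΔT = 34.80 K.
COP_Carnot = T_H/ΔT = 329.65/34.80 = 9.473.
Ẇ_min = Q̇/COP_Carnot = 11300/9.473 = 1193 W.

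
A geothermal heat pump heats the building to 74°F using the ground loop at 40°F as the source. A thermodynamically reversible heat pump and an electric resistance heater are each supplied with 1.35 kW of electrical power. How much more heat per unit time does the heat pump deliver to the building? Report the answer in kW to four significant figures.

In absolute terms T_C = 277.59 K and T_H = 296.48 K, so ΔT = 18.89 K.
COP_Carnot = T_H/ΔT = 296.48/18.89 = 15.70.
The heat pump delivers Q̇_H = COP × Ẇ = 21.19 kW; the resistance heater delivers Ẇ = 1.350 kW.
Extra = (COP − 1)·Ẇ = 19.84 kW.

19.84 kW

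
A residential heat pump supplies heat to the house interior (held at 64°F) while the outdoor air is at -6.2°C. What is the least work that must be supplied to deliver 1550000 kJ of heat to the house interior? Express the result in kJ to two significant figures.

In absolute terms T_C = 266.95 K and T_H = 290.93 K, so ΔT = 23.98 K.
The reversible limit is COP_HP = T_H/ΔT = 12.13, so W_min = Q_H/COP = Q_H·ΔT/T_H.
W_min = 1550000 × 23.98/290.93 = 127700 kJ.

130000 kJ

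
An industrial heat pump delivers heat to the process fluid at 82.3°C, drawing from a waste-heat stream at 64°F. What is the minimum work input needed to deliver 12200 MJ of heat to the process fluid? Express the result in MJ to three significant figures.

2210 MJ

In absolute terms T_C = 290.93 K and T_H = 355.45 K, so ΔT = 64.52 K.
The reversible limit is COP_HP = T_H/ΔT = 5.509, so W_min = Q_H/COP = Q_H·ΔT/T_H.
W_min = 12200 × 64.52/355.45 = 2215 MJ.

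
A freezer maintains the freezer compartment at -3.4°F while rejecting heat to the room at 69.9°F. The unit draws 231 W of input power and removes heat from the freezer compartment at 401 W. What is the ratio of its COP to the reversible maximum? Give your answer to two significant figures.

COP_actual = Q̇_C/Ẇ = 401.0/231.0 = 1.736.
In absolute terms T_C = 253.48 K and T_H = 294.21 K, so ΔT = 40.72 K.
COP_Carnot = T_C/ΔT = 253.48/40.72 = 6.225.
η_II = COP_actual/COP_Carnot = 1.736/6.225 = 0.2789.

0.28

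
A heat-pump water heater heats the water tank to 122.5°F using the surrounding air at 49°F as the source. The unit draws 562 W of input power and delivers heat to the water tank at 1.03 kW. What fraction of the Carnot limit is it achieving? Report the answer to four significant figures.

Converting, Q̇_H = 1.030 kW = 1030 W, so COP_actual = Q̇_H/Ẇ = 1030/562.0 = 1.833.
In absolute terms T_C = 282.59 K and T_H = 323.43 K, so ΔT = 40.83 K.
COP_Carnot = T_H/ΔT = 323.43/40.83 = 7.921.
η_II = COP_actual/COP_Carnot = 1.833/7.921 = 0.2314.

0.2314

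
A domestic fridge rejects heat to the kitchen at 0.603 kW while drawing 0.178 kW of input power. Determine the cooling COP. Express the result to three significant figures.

The first law gives Q̇_H = Q̇_C + Ẇ, so the three rates are Q̇_C = 0.4250, Q̇_H = 0.6030, Ẇ = 0.1780 kW.
COP_R = Q̇_C/Ẇ = 0.4250/0.1780 = 2.388.

2.39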